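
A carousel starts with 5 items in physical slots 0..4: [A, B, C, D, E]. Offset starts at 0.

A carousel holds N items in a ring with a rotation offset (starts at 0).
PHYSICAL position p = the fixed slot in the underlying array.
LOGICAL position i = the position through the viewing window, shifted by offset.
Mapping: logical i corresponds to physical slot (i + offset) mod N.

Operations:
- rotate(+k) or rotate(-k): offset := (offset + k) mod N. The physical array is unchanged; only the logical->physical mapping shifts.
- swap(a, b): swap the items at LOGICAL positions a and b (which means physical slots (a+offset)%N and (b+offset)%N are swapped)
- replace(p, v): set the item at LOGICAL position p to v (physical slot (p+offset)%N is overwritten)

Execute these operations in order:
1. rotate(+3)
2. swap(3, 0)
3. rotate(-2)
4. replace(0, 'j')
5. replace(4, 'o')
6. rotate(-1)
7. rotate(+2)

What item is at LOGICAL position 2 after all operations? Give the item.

After op 1 (rotate(+3)): offset=3, physical=[A,B,C,D,E], logical=[D,E,A,B,C]
After op 2 (swap(3, 0)): offset=3, physical=[A,D,C,B,E], logical=[B,E,A,D,C]
After op 3 (rotate(-2)): offset=1, physical=[A,D,C,B,E], logical=[D,C,B,E,A]
After op 4 (replace(0, 'j')): offset=1, physical=[A,j,C,B,E], logical=[j,C,B,E,A]
After op 5 (replace(4, 'o')): offset=1, physical=[o,j,C,B,E], logical=[j,C,B,E,o]
After op 6 (rotate(-1)): offset=0, physical=[o,j,C,B,E], logical=[o,j,C,B,E]
After op 7 (rotate(+2)): offset=2, physical=[o,j,C,B,E], logical=[C,B,E,o,j]

Answer: E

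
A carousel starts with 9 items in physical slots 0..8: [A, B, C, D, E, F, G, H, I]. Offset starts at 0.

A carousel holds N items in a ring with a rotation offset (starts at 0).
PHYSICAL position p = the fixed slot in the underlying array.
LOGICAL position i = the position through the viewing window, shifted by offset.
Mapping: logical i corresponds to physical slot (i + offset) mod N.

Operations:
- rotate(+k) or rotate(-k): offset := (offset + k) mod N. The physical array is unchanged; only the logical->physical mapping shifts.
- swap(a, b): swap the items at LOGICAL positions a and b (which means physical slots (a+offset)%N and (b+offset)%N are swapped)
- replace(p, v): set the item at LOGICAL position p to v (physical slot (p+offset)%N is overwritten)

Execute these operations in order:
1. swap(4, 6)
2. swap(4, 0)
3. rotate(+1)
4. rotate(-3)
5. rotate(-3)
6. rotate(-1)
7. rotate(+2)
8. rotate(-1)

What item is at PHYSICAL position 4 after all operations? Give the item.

After op 1 (swap(4, 6)): offset=0, physical=[A,B,C,D,G,F,E,H,I], logical=[A,B,C,D,G,F,E,H,I]
After op 2 (swap(4, 0)): offset=0, physical=[G,B,C,D,A,F,E,H,I], logical=[G,B,C,D,A,F,E,H,I]
After op 3 (rotate(+1)): offset=1, physical=[G,B,C,D,A,F,E,H,I], logical=[B,C,D,A,F,E,H,I,G]
After op 4 (rotate(-3)): offset=7, physical=[G,B,C,D,A,F,E,H,I], logical=[H,I,G,B,C,D,A,F,E]
After op 5 (rotate(-3)): offset=4, physical=[G,B,C,D,A,F,E,H,I], logical=[A,F,E,H,I,G,B,C,D]
After op 6 (rotate(-1)): offset=3, physical=[G,B,C,D,A,F,E,H,I], logical=[D,A,F,E,H,I,G,B,C]
After op 7 (rotate(+2)): offset=5, physical=[G,B,C,D,A,F,E,H,I], logical=[F,E,H,I,G,B,C,D,A]
After op 8 (rotate(-1)): offset=4, physical=[G,B,C,D,A,F,E,H,I], logical=[A,F,E,H,I,G,B,C,D]

Answer: A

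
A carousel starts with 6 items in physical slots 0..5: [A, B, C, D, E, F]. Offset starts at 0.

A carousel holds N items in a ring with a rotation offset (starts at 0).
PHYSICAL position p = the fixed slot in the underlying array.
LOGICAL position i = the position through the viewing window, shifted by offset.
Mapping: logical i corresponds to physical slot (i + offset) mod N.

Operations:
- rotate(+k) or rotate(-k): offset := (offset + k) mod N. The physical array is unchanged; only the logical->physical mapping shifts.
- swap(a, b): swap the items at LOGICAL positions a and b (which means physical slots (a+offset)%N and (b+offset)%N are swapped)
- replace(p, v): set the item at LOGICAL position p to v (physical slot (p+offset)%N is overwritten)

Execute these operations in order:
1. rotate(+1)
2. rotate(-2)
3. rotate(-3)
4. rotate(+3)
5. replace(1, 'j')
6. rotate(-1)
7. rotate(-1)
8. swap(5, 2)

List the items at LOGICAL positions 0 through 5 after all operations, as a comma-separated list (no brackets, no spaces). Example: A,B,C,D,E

After op 1 (rotate(+1)): offset=1, physical=[A,B,C,D,E,F], logical=[B,C,D,E,F,A]
After op 2 (rotate(-2)): offset=5, physical=[A,B,C,D,E,F], logical=[F,A,B,C,D,E]
After op 3 (rotate(-3)): offset=2, physical=[A,B,C,D,E,F], logical=[C,D,E,F,A,B]
After op 4 (rotate(+3)): offset=5, physical=[A,B,C,D,E,F], logical=[F,A,B,C,D,E]
After op 5 (replace(1, 'j')): offset=5, physical=[j,B,C,D,E,F], logical=[F,j,B,C,D,E]
After op 6 (rotate(-1)): offset=4, physical=[j,B,C,D,E,F], logical=[E,F,j,B,C,D]
After op 7 (rotate(-1)): offset=3, physical=[j,B,C,D,E,F], logical=[D,E,F,j,B,C]
After op 8 (swap(5, 2)): offset=3, physical=[j,B,F,D,E,C], logical=[D,E,C,j,B,F]

Answer: D,E,C,j,B,F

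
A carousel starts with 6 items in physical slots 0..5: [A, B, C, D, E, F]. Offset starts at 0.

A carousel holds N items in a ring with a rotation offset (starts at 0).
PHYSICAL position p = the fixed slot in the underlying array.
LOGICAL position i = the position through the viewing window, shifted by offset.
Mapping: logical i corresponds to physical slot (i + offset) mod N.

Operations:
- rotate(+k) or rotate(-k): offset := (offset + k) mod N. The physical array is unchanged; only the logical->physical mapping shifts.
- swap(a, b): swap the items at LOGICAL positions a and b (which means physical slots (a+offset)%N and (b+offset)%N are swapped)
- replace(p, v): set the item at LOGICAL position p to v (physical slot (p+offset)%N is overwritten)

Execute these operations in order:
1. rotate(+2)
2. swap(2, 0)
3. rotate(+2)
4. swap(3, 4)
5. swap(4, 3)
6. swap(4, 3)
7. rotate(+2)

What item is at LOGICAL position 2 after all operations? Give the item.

After op 1 (rotate(+2)): offset=2, physical=[A,B,C,D,E,F], logical=[C,D,E,F,A,B]
After op 2 (swap(2, 0)): offset=2, physical=[A,B,E,D,C,F], logical=[E,D,C,F,A,B]
After op 3 (rotate(+2)): offset=4, physical=[A,B,E,D,C,F], logical=[C,F,A,B,E,D]
After op 4 (swap(3, 4)): offset=4, physical=[A,E,B,D,C,F], logical=[C,F,A,E,B,D]
After op 5 (swap(4, 3)): offset=4, physical=[A,B,E,D,C,F], logical=[C,F,A,B,E,D]
After op 6 (swap(4, 3)): offset=4, physical=[A,E,B,D,C,F], logical=[C,F,A,E,B,D]
After op 7 (rotate(+2)): offset=0, physical=[A,E,B,D,C,F], logical=[A,E,B,D,C,F]

Answer: B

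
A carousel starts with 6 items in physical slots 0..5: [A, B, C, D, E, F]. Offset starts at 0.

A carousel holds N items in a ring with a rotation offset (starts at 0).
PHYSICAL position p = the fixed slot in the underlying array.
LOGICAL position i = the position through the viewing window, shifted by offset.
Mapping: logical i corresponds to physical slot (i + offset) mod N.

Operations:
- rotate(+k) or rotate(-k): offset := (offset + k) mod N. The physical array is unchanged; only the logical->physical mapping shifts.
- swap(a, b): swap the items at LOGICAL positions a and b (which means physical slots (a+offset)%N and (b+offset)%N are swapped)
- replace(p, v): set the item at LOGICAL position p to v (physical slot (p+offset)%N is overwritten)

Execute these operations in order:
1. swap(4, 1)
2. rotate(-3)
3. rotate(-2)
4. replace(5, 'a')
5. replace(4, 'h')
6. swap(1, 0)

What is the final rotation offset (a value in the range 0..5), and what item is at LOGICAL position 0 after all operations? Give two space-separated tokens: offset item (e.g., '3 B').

Answer: 1 C

Derivation:
After op 1 (swap(4, 1)): offset=0, physical=[A,E,C,D,B,F], logical=[A,E,C,D,B,F]
After op 2 (rotate(-3)): offset=3, physical=[A,E,C,D,B,F], logical=[D,B,F,A,E,C]
After op 3 (rotate(-2)): offset=1, physical=[A,E,C,D,B,F], logical=[E,C,D,B,F,A]
After op 4 (replace(5, 'a')): offset=1, physical=[a,E,C,D,B,F], logical=[E,C,D,B,F,a]
After op 5 (replace(4, 'h')): offset=1, physical=[a,E,C,D,B,h], logical=[E,C,D,B,h,a]
After op 6 (swap(1, 0)): offset=1, physical=[a,C,E,D,B,h], logical=[C,E,D,B,h,a]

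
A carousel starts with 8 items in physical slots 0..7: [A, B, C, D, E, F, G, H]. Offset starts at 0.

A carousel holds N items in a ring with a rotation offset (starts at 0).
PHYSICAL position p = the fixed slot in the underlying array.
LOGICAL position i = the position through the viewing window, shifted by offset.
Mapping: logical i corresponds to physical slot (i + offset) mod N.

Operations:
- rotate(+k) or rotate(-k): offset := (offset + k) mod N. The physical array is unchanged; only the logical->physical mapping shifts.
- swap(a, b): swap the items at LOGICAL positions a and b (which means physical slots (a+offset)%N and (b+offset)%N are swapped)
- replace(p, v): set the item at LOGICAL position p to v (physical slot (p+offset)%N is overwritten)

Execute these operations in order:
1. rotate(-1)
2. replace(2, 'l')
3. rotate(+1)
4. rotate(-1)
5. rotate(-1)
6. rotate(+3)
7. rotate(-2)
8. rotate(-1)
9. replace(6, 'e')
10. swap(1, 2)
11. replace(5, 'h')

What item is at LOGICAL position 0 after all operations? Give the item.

After op 1 (rotate(-1)): offset=7, physical=[A,B,C,D,E,F,G,H], logical=[H,A,B,C,D,E,F,G]
After op 2 (replace(2, 'l')): offset=7, physical=[A,l,C,D,E,F,G,H], logical=[H,A,l,C,D,E,F,G]
After op 3 (rotate(+1)): offset=0, physical=[A,l,C,D,E,F,G,H], logical=[A,l,C,D,E,F,G,H]
After op 4 (rotate(-1)): offset=7, physical=[A,l,C,D,E,F,G,H], logical=[H,A,l,C,D,E,F,G]
After op 5 (rotate(-1)): offset=6, physical=[A,l,C,D,E,F,G,H], logical=[G,H,A,l,C,D,E,F]
After op 6 (rotate(+3)): offset=1, physical=[A,l,C,D,E,F,G,H], logical=[l,C,D,E,F,G,H,A]
After op 7 (rotate(-2)): offset=7, physical=[A,l,C,D,E,F,G,H], logical=[H,A,l,C,D,E,F,G]
After op 8 (rotate(-1)): offset=6, physical=[A,l,C,D,E,F,G,H], logical=[G,H,A,l,C,D,E,F]
After op 9 (replace(6, 'e')): offset=6, physical=[A,l,C,D,e,F,G,H], logical=[G,H,A,l,C,D,e,F]
After op 10 (swap(1, 2)): offset=6, physical=[H,l,C,D,e,F,G,A], logical=[G,A,H,l,C,D,e,F]
After op 11 (replace(5, 'h')): offset=6, physical=[H,l,C,h,e,F,G,A], logical=[G,A,H,l,C,h,e,F]

Answer: G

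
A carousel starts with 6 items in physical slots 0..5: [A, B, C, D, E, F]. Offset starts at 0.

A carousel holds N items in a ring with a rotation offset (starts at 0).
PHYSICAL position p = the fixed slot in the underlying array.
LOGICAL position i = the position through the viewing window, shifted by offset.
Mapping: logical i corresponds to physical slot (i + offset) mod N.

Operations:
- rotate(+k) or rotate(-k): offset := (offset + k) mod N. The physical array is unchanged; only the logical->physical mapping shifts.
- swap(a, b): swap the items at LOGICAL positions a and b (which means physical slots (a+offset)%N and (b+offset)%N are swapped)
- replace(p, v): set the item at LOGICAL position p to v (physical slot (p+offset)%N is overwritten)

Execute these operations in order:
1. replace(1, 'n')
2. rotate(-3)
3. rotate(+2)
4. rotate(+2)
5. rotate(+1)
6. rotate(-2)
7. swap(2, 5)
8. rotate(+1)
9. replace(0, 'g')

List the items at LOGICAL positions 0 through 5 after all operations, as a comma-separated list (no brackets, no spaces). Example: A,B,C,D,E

Answer: g,F,D,E,C,A

Derivation:
After op 1 (replace(1, 'n')): offset=0, physical=[A,n,C,D,E,F], logical=[A,n,C,D,E,F]
After op 2 (rotate(-3)): offset=3, physical=[A,n,C,D,E,F], logical=[D,E,F,A,n,C]
After op 3 (rotate(+2)): offset=5, physical=[A,n,C,D,E,F], logical=[F,A,n,C,D,E]
After op 4 (rotate(+2)): offset=1, physical=[A,n,C,D,E,F], logical=[n,C,D,E,F,A]
After op 5 (rotate(+1)): offset=2, physical=[A,n,C,D,E,F], logical=[C,D,E,F,A,n]
After op 6 (rotate(-2)): offset=0, physical=[A,n,C,D,E,F], logical=[A,n,C,D,E,F]
After op 7 (swap(2, 5)): offset=0, physical=[A,n,F,D,E,C], logical=[A,n,F,D,E,C]
After op 8 (rotate(+1)): offset=1, physical=[A,n,F,D,E,C], logical=[n,F,D,E,C,A]
After op 9 (replace(0, 'g')): offset=1, physical=[A,g,F,D,E,C], logical=[g,F,D,E,C,A]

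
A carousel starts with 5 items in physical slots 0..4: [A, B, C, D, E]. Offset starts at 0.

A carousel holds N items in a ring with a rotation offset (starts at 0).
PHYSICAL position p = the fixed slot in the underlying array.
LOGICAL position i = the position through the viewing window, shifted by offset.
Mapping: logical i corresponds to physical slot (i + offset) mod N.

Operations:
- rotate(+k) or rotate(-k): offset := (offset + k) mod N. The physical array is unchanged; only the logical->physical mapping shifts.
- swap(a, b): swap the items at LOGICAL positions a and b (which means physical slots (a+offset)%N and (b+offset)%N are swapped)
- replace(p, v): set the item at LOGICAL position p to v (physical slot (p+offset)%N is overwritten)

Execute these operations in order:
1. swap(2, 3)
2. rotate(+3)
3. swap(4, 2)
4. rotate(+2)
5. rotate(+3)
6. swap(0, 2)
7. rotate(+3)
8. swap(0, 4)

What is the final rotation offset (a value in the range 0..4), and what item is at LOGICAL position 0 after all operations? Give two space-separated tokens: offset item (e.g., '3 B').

Answer: 1 C

Derivation:
After op 1 (swap(2, 3)): offset=0, physical=[A,B,D,C,E], logical=[A,B,D,C,E]
After op 2 (rotate(+3)): offset=3, physical=[A,B,D,C,E], logical=[C,E,A,B,D]
After op 3 (swap(4, 2)): offset=3, physical=[D,B,A,C,E], logical=[C,E,D,B,A]
After op 4 (rotate(+2)): offset=0, physical=[D,B,A,C,E], logical=[D,B,A,C,E]
After op 5 (rotate(+3)): offset=3, physical=[D,B,A,C,E], logical=[C,E,D,B,A]
After op 6 (swap(0, 2)): offset=3, physical=[C,B,A,D,E], logical=[D,E,C,B,A]
After op 7 (rotate(+3)): offset=1, physical=[C,B,A,D,E], logical=[B,A,D,E,C]
After op 8 (swap(0, 4)): offset=1, physical=[B,C,A,D,E], logical=[C,A,D,E,B]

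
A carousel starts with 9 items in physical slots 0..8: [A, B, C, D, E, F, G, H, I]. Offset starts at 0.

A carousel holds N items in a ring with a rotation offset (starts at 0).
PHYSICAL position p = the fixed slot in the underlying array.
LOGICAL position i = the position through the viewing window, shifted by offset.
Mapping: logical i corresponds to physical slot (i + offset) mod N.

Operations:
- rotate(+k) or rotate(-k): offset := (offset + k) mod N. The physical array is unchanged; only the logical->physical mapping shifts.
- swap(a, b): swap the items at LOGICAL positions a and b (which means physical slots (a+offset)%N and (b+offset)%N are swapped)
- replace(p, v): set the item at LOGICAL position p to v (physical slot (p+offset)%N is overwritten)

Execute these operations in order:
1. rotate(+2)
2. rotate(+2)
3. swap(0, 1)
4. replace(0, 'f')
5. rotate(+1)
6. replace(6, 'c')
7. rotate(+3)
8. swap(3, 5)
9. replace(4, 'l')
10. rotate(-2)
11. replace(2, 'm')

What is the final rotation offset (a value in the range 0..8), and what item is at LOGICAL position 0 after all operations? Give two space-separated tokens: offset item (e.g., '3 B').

After op 1 (rotate(+2)): offset=2, physical=[A,B,C,D,E,F,G,H,I], logical=[C,D,E,F,G,H,I,A,B]
After op 2 (rotate(+2)): offset=4, physical=[A,B,C,D,E,F,G,H,I], logical=[E,F,G,H,I,A,B,C,D]
After op 3 (swap(0, 1)): offset=4, physical=[A,B,C,D,F,E,G,H,I], logical=[F,E,G,H,I,A,B,C,D]
After op 4 (replace(0, 'f')): offset=4, physical=[A,B,C,D,f,E,G,H,I], logical=[f,E,G,H,I,A,B,C,D]
After op 5 (rotate(+1)): offset=5, physical=[A,B,C,D,f,E,G,H,I], logical=[E,G,H,I,A,B,C,D,f]
After op 6 (replace(6, 'c')): offset=5, physical=[A,B,c,D,f,E,G,H,I], logical=[E,G,H,I,A,B,c,D,f]
After op 7 (rotate(+3)): offset=8, physical=[A,B,c,D,f,E,G,H,I], logical=[I,A,B,c,D,f,E,G,H]
After op 8 (swap(3, 5)): offset=8, physical=[A,B,f,D,c,E,G,H,I], logical=[I,A,B,f,D,c,E,G,H]
After op 9 (replace(4, 'l')): offset=8, physical=[A,B,f,l,c,E,G,H,I], logical=[I,A,B,f,l,c,E,G,H]
After op 10 (rotate(-2)): offset=6, physical=[A,B,f,l,c,E,G,H,I], logical=[G,H,I,A,B,f,l,c,E]
After op 11 (replace(2, 'm')): offset=6, physical=[A,B,f,l,c,E,G,H,m], logical=[G,H,m,A,B,f,l,c,E]

Answer: 6 G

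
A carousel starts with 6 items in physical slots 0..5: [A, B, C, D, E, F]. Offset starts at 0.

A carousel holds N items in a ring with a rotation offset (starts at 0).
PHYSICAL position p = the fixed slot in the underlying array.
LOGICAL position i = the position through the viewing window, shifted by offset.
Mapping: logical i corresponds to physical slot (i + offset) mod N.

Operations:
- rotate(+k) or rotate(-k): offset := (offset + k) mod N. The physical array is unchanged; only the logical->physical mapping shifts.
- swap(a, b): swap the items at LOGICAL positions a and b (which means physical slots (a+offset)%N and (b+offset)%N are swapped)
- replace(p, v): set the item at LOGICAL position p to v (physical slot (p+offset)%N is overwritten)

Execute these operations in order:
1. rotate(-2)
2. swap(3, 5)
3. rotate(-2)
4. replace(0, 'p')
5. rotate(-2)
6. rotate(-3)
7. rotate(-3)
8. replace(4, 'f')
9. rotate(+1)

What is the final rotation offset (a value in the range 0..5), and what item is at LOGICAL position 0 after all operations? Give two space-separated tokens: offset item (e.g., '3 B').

Answer: 1 D

Derivation:
After op 1 (rotate(-2)): offset=4, physical=[A,B,C,D,E,F], logical=[E,F,A,B,C,D]
After op 2 (swap(3, 5)): offset=4, physical=[A,D,C,B,E,F], logical=[E,F,A,D,C,B]
After op 3 (rotate(-2)): offset=2, physical=[A,D,C,B,E,F], logical=[C,B,E,F,A,D]
After op 4 (replace(0, 'p')): offset=2, physical=[A,D,p,B,E,F], logical=[p,B,E,F,A,D]
After op 5 (rotate(-2)): offset=0, physical=[A,D,p,B,E,F], logical=[A,D,p,B,E,F]
After op 6 (rotate(-3)): offset=3, physical=[A,D,p,B,E,F], logical=[B,E,F,A,D,p]
After op 7 (rotate(-3)): offset=0, physical=[A,D,p,B,E,F], logical=[A,D,p,B,E,F]
After op 8 (replace(4, 'f')): offset=0, physical=[A,D,p,B,f,F], logical=[A,D,p,B,f,F]
After op 9 (rotate(+1)): offset=1, physical=[A,D,p,B,f,F], logical=[D,p,B,f,F,A]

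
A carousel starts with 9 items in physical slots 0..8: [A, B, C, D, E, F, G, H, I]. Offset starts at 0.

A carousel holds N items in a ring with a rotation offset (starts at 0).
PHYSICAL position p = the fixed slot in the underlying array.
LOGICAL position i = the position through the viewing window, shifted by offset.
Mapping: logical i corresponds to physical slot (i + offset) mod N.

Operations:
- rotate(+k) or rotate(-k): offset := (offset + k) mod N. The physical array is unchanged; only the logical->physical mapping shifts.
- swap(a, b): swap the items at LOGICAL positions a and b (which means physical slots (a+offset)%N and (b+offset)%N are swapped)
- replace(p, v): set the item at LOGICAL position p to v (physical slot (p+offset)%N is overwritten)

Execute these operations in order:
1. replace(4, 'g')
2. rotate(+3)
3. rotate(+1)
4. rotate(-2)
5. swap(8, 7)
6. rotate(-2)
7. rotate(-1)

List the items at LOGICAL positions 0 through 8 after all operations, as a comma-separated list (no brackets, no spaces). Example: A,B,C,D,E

After op 1 (replace(4, 'g')): offset=0, physical=[A,B,C,D,g,F,G,H,I], logical=[A,B,C,D,g,F,G,H,I]
After op 2 (rotate(+3)): offset=3, physical=[A,B,C,D,g,F,G,H,I], logical=[D,g,F,G,H,I,A,B,C]
After op 3 (rotate(+1)): offset=4, physical=[A,B,C,D,g,F,G,H,I], logical=[g,F,G,H,I,A,B,C,D]
After op 4 (rotate(-2)): offset=2, physical=[A,B,C,D,g,F,G,H,I], logical=[C,D,g,F,G,H,I,A,B]
After op 5 (swap(8, 7)): offset=2, physical=[B,A,C,D,g,F,G,H,I], logical=[C,D,g,F,G,H,I,B,A]
After op 6 (rotate(-2)): offset=0, physical=[B,A,C,D,g,F,G,H,I], logical=[B,A,C,D,g,F,G,H,I]
After op 7 (rotate(-1)): offset=8, physical=[B,A,C,D,g,F,G,H,I], logical=[I,B,A,C,D,g,F,G,H]

Answer: I,B,A,C,D,g,F,G,H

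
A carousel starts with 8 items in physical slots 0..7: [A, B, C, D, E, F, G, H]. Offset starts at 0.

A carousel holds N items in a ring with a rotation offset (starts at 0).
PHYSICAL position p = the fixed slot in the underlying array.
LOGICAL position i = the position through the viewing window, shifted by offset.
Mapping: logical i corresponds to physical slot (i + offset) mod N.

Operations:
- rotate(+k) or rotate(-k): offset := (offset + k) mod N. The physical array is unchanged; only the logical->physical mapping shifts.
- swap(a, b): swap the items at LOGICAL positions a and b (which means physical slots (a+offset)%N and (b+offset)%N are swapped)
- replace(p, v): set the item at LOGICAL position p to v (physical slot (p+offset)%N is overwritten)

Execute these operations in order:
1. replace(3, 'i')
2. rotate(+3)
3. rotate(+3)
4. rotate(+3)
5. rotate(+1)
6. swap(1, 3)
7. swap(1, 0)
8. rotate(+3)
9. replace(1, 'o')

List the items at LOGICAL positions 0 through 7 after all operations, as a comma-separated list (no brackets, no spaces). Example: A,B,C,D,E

Answer: i,o,H,A,B,F,C,E

Derivation:
After op 1 (replace(3, 'i')): offset=0, physical=[A,B,C,i,E,F,G,H], logical=[A,B,C,i,E,F,G,H]
After op 2 (rotate(+3)): offset=3, physical=[A,B,C,i,E,F,G,H], logical=[i,E,F,G,H,A,B,C]
After op 3 (rotate(+3)): offset=6, physical=[A,B,C,i,E,F,G,H], logical=[G,H,A,B,C,i,E,F]
After op 4 (rotate(+3)): offset=1, physical=[A,B,C,i,E,F,G,H], logical=[B,C,i,E,F,G,H,A]
After op 5 (rotate(+1)): offset=2, physical=[A,B,C,i,E,F,G,H], logical=[C,i,E,F,G,H,A,B]
After op 6 (swap(1, 3)): offset=2, physical=[A,B,C,F,E,i,G,H], logical=[C,F,E,i,G,H,A,B]
After op 7 (swap(1, 0)): offset=2, physical=[A,B,F,C,E,i,G,H], logical=[F,C,E,i,G,H,A,B]
After op 8 (rotate(+3)): offset=5, physical=[A,B,F,C,E,i,G,H], logical=[i,G,H,A,B,F,C,E]
After op 9 (replace(1, 'o')): offset=5, physical=[A,B,F,C,E,i,o,H], logical=[i,o,H,A,B,F,C,E]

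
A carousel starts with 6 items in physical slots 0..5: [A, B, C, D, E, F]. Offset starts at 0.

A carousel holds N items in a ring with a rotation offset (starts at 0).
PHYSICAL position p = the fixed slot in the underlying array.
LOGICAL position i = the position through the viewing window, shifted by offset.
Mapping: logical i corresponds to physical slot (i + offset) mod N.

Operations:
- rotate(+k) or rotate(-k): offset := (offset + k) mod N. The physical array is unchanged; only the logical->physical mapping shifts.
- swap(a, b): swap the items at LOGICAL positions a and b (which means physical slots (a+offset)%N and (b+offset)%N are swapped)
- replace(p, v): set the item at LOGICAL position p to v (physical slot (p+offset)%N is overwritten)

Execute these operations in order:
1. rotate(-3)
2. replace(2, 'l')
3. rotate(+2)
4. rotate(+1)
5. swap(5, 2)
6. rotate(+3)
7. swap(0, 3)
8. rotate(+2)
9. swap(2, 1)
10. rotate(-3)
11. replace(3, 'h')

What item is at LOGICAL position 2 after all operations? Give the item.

After op 1 (rotate(-3)): offset=3, physical=[A,B,C,D,E,F], logical=[D,E,F,A,B,C]
After op 2 (replace(2, 'l')): offset=3, physical=[A,B,C,D,E,l], logical=[D,E,l,A,B,C]
After op 3 (rotate(+2)): offset=5, physical=[A,B,C,D,E,l], logical=[l,A,B,C,D,E]
After op 4 (rotate(+1)): offset=0, physical=[A,B,C,D,E,l], logical=[A,B,C,D,E,l]
After op 5 (swap(5, 2)): offset=0, physical=[A,B,l,D,E,C], logical=[A,B,l,D,E,C]
After op 6 (rotate(+3)): offset=3, physical=[A,B,l,D,E,C], logical=[D,E,C,A,B,l]
After op 7 (swap(0, 3)): offset=3, physical=[D,B,l,A,E,C], logical=[A,E,C,D,B,l]
After op 8 (rotate(+2)): offset=5, physical=[D,B,l,A,E,C], logical=[C,D,B,l,A,E]
After op 9 (swap(2, 1)): offset=5, physical=[B,D,l,A,E,C], logical=[C,B,D,l,A,E]
After op 10 (rotate(-3)): offset=2, physical=[B,D,l,A,E,C], logical=[l,A,E,C,B,D]
After op 11 (replace(3, 'h')): offset=2, physical=[B,D,l,A,E,h], logical=[l,A,E,h,B,D]

Answer: E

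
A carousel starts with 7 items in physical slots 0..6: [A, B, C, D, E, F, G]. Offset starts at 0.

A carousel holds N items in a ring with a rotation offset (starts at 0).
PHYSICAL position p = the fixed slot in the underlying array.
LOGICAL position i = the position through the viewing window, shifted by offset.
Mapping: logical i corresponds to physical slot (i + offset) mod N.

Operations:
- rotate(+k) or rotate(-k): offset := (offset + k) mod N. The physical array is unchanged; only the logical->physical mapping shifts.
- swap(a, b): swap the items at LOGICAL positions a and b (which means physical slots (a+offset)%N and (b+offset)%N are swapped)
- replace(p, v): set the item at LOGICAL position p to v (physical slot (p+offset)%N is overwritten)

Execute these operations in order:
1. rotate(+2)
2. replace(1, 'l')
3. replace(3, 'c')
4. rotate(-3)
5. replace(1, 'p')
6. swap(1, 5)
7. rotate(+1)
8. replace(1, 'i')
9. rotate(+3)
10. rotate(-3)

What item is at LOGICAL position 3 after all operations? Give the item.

After op 1 (rotate(+2)): offset=2, physical=[A,B,C,D,E,F,G], logical=[C,D,E,F,G,A,B]
After op 2 (replace(1, 'l')): offset=2, physical=[A,B,C,l,E,F,G], logical=[C,l,E,F,G,A,B]
After op 3 (replace(3, 'c')): offset=2, physical=[A,B,C,l,E,c,G], logical=[C,l,E,c,G,A,B]
After op 4 (rotate(-3)): offset=6, physical=[A,B,C,l,E,c,G], logical=[G,A,B,C,l,E,c]
After op 5 (replace(1, 'p')): offset=6, physical=[p,B,C,l,E,c,G], logical=[G,p,B,C,l,E,c]
After op 6 (swap(1, 5)): offset=6, physical=[E,B,C,l,p,c,G], logical=[G,E,B,C,l,p,c]
After op 7 (rotate(+1)): offset=0, physical=[E,B,C,l,p,c,G], logical=[E,B,C,l,p,c,G]
After op 8 (replace(1, 'i')): offset=0, physical=[E,i,C,l,p,c,G], logical=[E,i,C,l,p,c,G]
After op 9 (rotate(+3)): offset=3, physical=[E,i,C,l,p,c,G], logical=[l,p,c,G,E,i,C]
After op 10 (rotate(-3)): offset=0, physical=[E,i,C,l,p,c,G], logical=[E,i,C,l,p,c,G]

Answer: l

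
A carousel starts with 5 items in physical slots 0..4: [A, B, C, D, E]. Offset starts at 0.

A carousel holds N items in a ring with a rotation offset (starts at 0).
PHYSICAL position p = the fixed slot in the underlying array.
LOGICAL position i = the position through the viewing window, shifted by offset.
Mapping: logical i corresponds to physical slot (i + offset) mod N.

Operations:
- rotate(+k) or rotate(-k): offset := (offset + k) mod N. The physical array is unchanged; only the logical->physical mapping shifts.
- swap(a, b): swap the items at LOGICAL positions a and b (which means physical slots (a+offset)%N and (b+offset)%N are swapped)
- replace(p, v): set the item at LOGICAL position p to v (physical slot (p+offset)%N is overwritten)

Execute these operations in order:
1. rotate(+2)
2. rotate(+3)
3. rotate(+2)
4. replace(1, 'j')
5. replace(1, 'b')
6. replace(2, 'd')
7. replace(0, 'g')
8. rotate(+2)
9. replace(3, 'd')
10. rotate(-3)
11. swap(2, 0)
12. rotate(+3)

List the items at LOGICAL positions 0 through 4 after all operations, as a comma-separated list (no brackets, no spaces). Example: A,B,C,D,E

Answer: d,A,b,d,B

Derivation:
After op 1 (rotate(+2)): offset=2, physical=[A,B,C,D,E], logical=[C,D,E,A,B]
After op 2 (rotate(+3)): offset=0, physical=[A,B,C,D,E], logical=[A,B,C,D,E]
After op 3 (rotate(+2)): offset=2, physical=[A,B,C,D,E], logical=[C,D,E,A,B]
After op 4 (replace(1, 'j')): offset=2, physical=[A,B,C,j,E], logical=[C,j,E,A,B]
After op 5 (replace(1, 'b')): offset=2, physical=[A,B,C,b,E], logical=[C,b,E,A,B]
After op 6 (replace(2, 'd')): offset=2, physical=[A,B,C,b,d], logical=[C,b,d,A,B]
After op 7 (replace(0, 'g')): offset=2, physical=[A,B,g,b,d], logical=[g,b,d,A,B]
After op 8 (rotate(+2)): offset=4, physical=[A,B,g,b,d], logical=[d,A,B,g,b]
After op 9 (replace(3, 'd')): offset=4, physical=[A,B,d,b,d], logical=[d,A,B,d,b]
After op 10 (rotate(-3)): offset=1, physical=[A,B,d,b,d], logical=[B,d,b,d,A]
After op 11 (swap(2, 0)): offset=1, physical=[A,b,d,B,d], logical=[b,d,B,d,A]
After op 12 (rotate(+3)): offset=4, physical=[A,b,d,B,d], logical=[d,A,b,d,B]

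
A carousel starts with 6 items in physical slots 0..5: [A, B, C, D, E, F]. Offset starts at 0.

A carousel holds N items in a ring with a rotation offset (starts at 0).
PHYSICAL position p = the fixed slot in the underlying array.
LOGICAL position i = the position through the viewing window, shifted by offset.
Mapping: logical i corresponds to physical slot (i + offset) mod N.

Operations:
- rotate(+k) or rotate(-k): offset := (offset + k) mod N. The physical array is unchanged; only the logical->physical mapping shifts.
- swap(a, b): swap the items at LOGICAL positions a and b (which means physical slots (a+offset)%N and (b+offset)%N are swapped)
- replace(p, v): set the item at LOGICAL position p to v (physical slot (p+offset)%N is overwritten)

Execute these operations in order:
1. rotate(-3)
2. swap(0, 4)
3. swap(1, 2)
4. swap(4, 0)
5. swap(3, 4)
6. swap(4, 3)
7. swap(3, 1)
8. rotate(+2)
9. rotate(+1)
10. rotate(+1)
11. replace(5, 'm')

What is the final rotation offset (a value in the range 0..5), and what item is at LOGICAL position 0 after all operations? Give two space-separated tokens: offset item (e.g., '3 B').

Answer: 1 B

Derivation:
After op 1 (rotate(-3)): offset=3, physical=[A,B,C,D,E,F], logical=[D,E,F,A,B,C]
After op 2 (swap(0, 4)): offset=3, physical=[A,D,C,B,E,F], logical=[B,E,F,A,D,C]
After op 3 (swap(1, 2)): offset=3, physical=[A,D,C,B,F,E], logical=[B,F,E,A,D,C]
After op 4 (swap(4, 0)): offset=3, physical=[A,B,C,D,F,E], logical=[D,F,E,A,B,C]
After op 5 (swap(3, 4)): offset=3, physical=[B,A,C,D,F,E], logical=[D,F,E,B,A,C]
After op 6 (swap(4, 3)): offset=3, physical=[A,B,C,D,F,E], logical=[D,F,E,A,B,C]
After op 7 (swap(3, 1)): offset=3, physical=[F,B,C,D,A,E], logical=[D,A,E,F,B,C]
After op 8 (rotate(+2)): offset=5, physical=[F,B,C,D,A,E], logical=[E,F,B,C,D,A]
After op 9 (rotate(+1)): offset=0, physical=[F,B,C,D,A,E], logical=[F,B,C,D,A,E]
After op 10 (rotate(+1)): offset=1, physical=[F,B,C,D,A,E], logical=[B,C,D,A,E,F]
After op 11 (replace(5, 'm')): offset=1, physical=[m,B,C,D,A,E], logical=[B,C,D,A,E,m]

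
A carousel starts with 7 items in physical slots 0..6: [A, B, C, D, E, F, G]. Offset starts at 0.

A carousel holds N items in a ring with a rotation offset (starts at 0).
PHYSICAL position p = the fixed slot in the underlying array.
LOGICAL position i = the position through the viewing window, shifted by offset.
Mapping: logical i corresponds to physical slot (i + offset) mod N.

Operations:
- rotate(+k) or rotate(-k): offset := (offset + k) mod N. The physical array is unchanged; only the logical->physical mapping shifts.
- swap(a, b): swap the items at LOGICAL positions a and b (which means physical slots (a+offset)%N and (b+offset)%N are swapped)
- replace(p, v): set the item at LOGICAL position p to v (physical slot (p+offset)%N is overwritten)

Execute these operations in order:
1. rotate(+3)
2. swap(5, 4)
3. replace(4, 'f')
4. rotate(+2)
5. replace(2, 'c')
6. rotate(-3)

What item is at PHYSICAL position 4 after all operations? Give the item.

Answer: E

Derivation:
After op 1 (rotate(+3)): offset=3, physical=[A,B,C,D,E,F,G], logical=[D,E,F,G,A,B,C]
After op 2 (swap(5, 4)): offset=3, physical=[B,A,C,D,E,F,G], logical=[D,E,F,G,B,A,C]
After op 3 (replace(4, 'f')): offset=3, physical=[f,A,C,D,E,F,G], logical=[D,E,F,G,f,A,C]
After op 4 (rotate(+2)): offset=5, physical=[f,A,C,D,E,F,G], logical=[F,G,f,A,C,D,E]
After op 5 (replace(2, 'c')): offset=5, physical=[c,A,C,D,E,F,G], logical=[F,G,c,A,C,D,E]
After op 6 (rotate(-3)): offset=2, physical=[c,A,C,D,E,F,G], logical=[C,D,E,F,G,c,A]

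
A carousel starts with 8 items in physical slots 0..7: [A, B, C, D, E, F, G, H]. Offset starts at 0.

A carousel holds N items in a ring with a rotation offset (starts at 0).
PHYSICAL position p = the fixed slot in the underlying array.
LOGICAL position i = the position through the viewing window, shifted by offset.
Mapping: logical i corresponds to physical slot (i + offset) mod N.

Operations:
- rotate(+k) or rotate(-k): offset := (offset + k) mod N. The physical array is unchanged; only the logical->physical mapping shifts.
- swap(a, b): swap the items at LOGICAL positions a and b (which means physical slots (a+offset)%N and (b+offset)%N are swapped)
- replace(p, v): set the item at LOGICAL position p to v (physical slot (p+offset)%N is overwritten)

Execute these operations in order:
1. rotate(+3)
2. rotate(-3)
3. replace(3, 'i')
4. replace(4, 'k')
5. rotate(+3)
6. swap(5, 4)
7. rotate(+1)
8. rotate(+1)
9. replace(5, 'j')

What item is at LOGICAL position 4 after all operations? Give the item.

Answer: B

Derivation:
After op 1 (rotate(+3)): offset=3, physical=[A,B,C,D,E,F,G,H], logical=[D,E,F,G,H,A,B,C]
After op 2 (rotate(-3)): offset=0, physical=[A,B,C,D,E,F,G,H], logical=[A,B,C,D,E,F,G,H]
After op 3 (replace(3, 'i')): offset=0, physical=[A,B,C,i,E,F,G,H], logical=[A,B,C,i,E,F,G,H]
After op 4 (replace(4, 'k')): offset=0, physical=[A,B,C,i,k,F,G,H], logical=[A,B,C,i,k,F,G,H]
After op 5 (rotate(+3)): offset=3, physical=[A,B,C,i,k,F,G,H], logical=[i,k,F,G,H,A,B,C]
After op 6 (swap(5, 4)): offset=3, physical=[H,B,C,i,k,F,G,A], logical=[i,k,F,G,A,H,B,C]
After op 7 (rotate(+1)): offset=4, physical=[H,B,C,i,k,F,G,A], logical=[k,F,G,A,H,B,C,i]
After op 8 (rotate(+1)): offset=5, physical=[H,B,C,i,k,F,G,A], logical=[F,G,A,H,B,C,i,k]
After op 9 (replace(5, 'j')): offset=5, physical=[H,B,j,i,k,F,G,A], logical=[F,G,A,H,B,j,i,k]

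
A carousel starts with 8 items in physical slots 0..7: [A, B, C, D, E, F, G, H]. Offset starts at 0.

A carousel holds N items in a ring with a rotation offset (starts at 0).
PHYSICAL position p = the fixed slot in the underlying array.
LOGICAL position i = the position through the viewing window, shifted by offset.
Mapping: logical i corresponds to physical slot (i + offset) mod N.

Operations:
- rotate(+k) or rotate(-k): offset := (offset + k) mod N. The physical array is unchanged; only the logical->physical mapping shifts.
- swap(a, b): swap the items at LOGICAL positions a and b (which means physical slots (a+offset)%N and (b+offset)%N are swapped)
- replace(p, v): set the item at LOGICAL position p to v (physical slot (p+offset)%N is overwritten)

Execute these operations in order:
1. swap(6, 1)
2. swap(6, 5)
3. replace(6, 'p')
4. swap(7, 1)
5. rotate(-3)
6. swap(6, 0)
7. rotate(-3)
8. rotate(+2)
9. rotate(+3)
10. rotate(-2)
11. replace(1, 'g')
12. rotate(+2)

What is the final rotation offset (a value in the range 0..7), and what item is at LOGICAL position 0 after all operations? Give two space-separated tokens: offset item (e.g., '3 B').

Answer: 7 G

Derivation:
After op 1 (swap(6, 1)): offset=0, physical=[A,G,C,D,E,F,B,H], logical=[A,G,C,D,E,F,B,H]
After op 2 (swap(6, 5)): offset=0, physical=[A,G,C,D,E,B,F,H], logical=[A,G,C,D,E,B,F,H]
After op 3 (replace(6, 'p')): offset=0, physical=[A,G,C,D,E,B,p,H], logical=[A,G,C,D,E,B,p,H]
After op 4 (swap(7, 1)): offset=0, physical=[A,H,C,D,E,B,p,G], logical=[A,H,C,D,E,B,p,G]
After op 5 (rotate(-3)): offset=5, physical=[A,H,C,D,E,B,p,G], logical=[B,p,G,A,H,C,D,E]
After op 6 (swap(6, 0)): offset=5, physical=[A,H,C,B,E,D,p,G], logical=[D,p,G,A,H,C,B,E]
After op 7 (rotate(-3)): offset=2, physical=[A,H,C,B,E,D,p,G], logical=[C,B,E,D,p,G,A,H]
After op 8 (rotate(+2)): offset=4, physical=[A,H,C,B,E,D,p,G], logical=[E,D,p,G,A,H,C,B]
After op 9 (rotate(+3)): offset=7, physical=[A,H,C,B,E,D,p,G], logical=[G,A,H,C,B,E,D,p]
After op 10 (rotate(-2)): offset=5, physical=[A,H,C,B,E,D,p,G], logical=[D,p,G,A,H,C,B,E]
After op 11 (replace(1, 'g')): offset=5, physical=[A,H,C,B,E,D,g,G], logical=[D,g,G,A,H,C,B,E]
After op 12 (rotate(+2)): offset=7, physical=[A,H,C,B,E,D,g,G], logical=[G,A,H,C,B,E,D,g]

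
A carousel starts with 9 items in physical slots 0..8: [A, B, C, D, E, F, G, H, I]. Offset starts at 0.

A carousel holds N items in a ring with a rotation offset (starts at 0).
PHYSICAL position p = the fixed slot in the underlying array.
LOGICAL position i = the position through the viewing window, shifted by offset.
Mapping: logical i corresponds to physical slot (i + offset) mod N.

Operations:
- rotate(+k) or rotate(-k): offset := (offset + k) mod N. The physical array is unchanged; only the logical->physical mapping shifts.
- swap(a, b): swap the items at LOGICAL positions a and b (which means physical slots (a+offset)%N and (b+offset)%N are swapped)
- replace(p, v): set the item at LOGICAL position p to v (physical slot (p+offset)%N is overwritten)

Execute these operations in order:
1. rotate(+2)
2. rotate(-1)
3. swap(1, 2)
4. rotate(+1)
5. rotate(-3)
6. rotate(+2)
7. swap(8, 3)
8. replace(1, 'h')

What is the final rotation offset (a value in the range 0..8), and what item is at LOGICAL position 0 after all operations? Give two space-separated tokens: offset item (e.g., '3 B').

After op 1 (rotate(+2)): offset=2, physical=[A,B,C,D,E,F,G,H,I], logical=[C,D,E,F,G,H,I,A,B]
After op 2 (rotate(-1)): offset=1, physical=[A,B,C,D,E,F,G,H,I], logical=[B,C,D,E,F,G,H,I,A]
After op 3 (swap(1, 2)): offset=1, physical=[A,B,D,C,E,F,G,H,I], logical=[B,D,C,E,F,G,H,I,A]
After op 4 (rotate(+1)): offset=2, physical=[A,B,D,C,E,F,G,H,I], logical=[D,C,E,F,G,H,I,A,B]
After op 5 (rotate(-3)): offset=8, physical=[A,B,D,C,E,F,G,H,I], logical=[I,A,B,D,C,E,F,G,H]
After op 6 (rotate(+2)): offset=1, physical=[A,B,D,C,E,F,G,H,I], logical=[B,D,C,E,F,G,H,I,A]
After op 7 (swap(8, 3)): offset=1, physical=[E,B,D,C,A,F,G,H,I], logical=[B,D,C,A,F,G,H,I,E]
After op 8 (replace(1, 'h')): offset=1, physical=[E,B,h,C,A,F,G,H,I], logical=[B,h,C,A,F,G,H,I,E]

Answer: 1 B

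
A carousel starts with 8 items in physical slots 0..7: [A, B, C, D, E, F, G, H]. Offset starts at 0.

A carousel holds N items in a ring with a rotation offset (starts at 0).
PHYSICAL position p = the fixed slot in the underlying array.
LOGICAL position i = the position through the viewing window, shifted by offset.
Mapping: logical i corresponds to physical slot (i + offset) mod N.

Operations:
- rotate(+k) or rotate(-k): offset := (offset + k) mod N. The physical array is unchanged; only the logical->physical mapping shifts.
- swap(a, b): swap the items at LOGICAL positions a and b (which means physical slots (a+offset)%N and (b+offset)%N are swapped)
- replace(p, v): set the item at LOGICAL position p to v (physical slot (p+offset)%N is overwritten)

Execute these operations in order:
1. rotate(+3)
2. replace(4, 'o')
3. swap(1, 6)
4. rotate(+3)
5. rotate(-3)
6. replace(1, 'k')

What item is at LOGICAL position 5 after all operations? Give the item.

Answer: A

Derivation:
After op 1 (rotate(+3)): offset=3, physical=[A,B,C,D,E,F,G,H], logical=[D,E,F,G,H,A,B,C]
After op 2 (replace(4, 'o')): offset=3, physical=[A,B,C,D,E,F,G,o], logical=[D,E,F,G,o,A,B,C]
After op 3 (swap(1, 6)): offset=3, physical=[A,E,C,D,B,F,G,o], logical=[D,B,F,G,o,A,E,C]
After op 4 (rotate(+3)): offset=6, physical=[A,E,C,D,B,F,G,o], logical=[G,o,A,E,C,D,B,F]
After op 5 (rotate(-3)): offset=3, physical=[A,E,C,D,B,F,G,o], logical=[D,B,F,G,o,A,E,C]
After op 6 (replace(1, 'k')): offset=3, physical=[A,E,C,D,k,F,G,o], logical=[D,k,F,G,o,A,E,C]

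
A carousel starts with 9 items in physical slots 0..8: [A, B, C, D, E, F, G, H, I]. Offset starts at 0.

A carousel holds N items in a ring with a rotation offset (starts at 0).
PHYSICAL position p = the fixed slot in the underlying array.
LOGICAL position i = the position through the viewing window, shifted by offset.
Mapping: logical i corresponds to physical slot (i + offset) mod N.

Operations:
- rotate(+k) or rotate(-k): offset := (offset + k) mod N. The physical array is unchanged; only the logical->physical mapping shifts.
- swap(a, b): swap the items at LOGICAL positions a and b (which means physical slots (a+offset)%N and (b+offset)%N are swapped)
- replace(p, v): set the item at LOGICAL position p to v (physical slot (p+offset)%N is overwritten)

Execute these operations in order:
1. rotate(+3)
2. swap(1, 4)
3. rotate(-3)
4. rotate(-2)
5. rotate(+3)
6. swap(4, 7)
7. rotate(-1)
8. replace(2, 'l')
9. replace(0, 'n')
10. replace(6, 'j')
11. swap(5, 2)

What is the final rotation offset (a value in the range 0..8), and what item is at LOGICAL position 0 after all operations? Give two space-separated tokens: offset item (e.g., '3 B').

Answer: 0 n

Derivation:
After op 1 (rotate(+3)): offset=3, physical=[A,B,C,D,E,F,G,H,I], logical=[D,E,F,G,H,I,A,B,C]
After op 2 (swap(1, 4)): offset=3, physical=[A,B,C,D,H,F,G,E,I], logical=[D,H,F,G,E,I,A,B,C]
After op 3 (rotate(-3)): offset=0, physical=[A,B,C,D,H,F,G,E,I], logical=[A,B,C,D,H,F,G,E,I]
After op 4 (rotate(-2)): offset=7, physical=[A,B,C,D,H,F,G,E,I], logical=[E,I,A,B,C,D,H,F,G]
After op 5 (rotate(+3)): offset=1, physical=[A,B,C,D,H,F,G,E,I], logical=[B,C,D,H,F,G,E,I,A]
After op 6 (swap(4, 7)): offset=1, physical=[A,B,C,D,H,I,G,E,F], logical=[B,C,D,H,I,G,E,F,A]
After op 7 (rotate(-1)): offset=0, physical=[A,B,C,D,H,I,G,E,F], logical=[A,B,C,D,H,I,G,E,F]
After op 8 (replace(2, 'l')): offset=0, physical=[A,B,l,D,H,I,G,E,F], logical=[A,B,l,D,H,I,G,E,F]
After op 9 (replace(0, 'n')): offset=0, physical=[n,B,l,D,H,I,G,E,F], logical=[n,B,l,D,H,I,G,E,F]
After op 10 (replace(6, 'j')): offset=0, physical=[n,B,l,D,H,I,j,E,F], logical=[n,B,l,D,H,I,j,E,F]
After op 11 (swap(5, 2)): offset=0, physical=[n,B,I,D,H,l,j,E,F], logical=[n,B,I,D,H,l,j,E,F]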